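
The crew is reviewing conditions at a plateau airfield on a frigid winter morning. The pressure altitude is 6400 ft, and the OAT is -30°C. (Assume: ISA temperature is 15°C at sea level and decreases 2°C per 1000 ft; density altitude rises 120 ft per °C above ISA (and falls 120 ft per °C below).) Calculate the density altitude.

2536 ft

ISA temperature at 6400 ft = 15 − 2 × (6400/1000) = 2.2°C.
ISA deviation = -30 − 2.2 = -32.2°C.
Density altitude = 6400 + 120 × (-32.2) = 6400 + (-3864) = 2536 ft.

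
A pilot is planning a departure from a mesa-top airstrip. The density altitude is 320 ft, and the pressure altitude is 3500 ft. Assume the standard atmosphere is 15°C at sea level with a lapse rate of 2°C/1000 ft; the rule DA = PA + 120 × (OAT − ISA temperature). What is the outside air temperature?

Density altitude − pressure altitude = 320 − 3500 = -3180 ft.
At 120 ft/°C that is an ISA deviation of -3180/120 = -26.5°C.
ISA temperature at 3500 ft = 15 − 2 × (3500/1000) = 8°C.
OAT = ISA + deviation = 8 + (-26.5) = -18.5°C.

-18.5°C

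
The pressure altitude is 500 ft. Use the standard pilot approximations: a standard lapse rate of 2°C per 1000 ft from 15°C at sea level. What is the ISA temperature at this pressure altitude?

14°C

ISA temperature = 15 − 2 × (500/1000) = 15 − 1 = 14°C.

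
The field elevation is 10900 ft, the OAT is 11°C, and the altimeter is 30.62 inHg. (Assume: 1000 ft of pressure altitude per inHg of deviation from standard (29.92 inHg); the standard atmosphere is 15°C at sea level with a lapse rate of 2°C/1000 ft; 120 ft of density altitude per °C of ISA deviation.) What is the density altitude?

Pressure altitude = 10900 + (29.92 − 30.62) × 1000 = 10900 + (-700) = 10200 ft.
ISA temperature at 10200 ft = 15 − 2 × (10200/1000) = -5.4°C.
ISA deviation = 11 − (-5.4) = +16.4°C.
Density altitude = 10200 + 120 × (16.4) = 12168 ft.

12168 ft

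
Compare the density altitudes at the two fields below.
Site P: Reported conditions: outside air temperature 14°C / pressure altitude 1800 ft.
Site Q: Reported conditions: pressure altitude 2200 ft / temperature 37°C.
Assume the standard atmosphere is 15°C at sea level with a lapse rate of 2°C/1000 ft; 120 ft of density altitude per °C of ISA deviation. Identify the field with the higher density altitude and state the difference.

Site P: ISA temp = 11.4°C, deviation +2.6°C, DA = 1800 + 120 × 2.6 = 2112 ft.
Site Q: ISA temp = 10.6°C, deviation +26.4°C, DA = 2200 + 120 × 26.4 = 5368 ft.
Site Q is higher by 5368 − 2112 = 3256 ft.

Site Q by 3256 ft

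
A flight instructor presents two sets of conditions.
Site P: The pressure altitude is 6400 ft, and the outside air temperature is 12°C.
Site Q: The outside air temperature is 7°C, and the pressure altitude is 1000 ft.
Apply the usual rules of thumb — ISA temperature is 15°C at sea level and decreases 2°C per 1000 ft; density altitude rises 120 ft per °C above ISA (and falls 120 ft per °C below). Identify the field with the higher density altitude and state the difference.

Site P by 7296 ft

Site P: ISA temp = 2.2°C, deviation +9.8°C, DA = 6400 + 120 × 9.8 = 7576 ft.
Site Q: ISA temp = 13°C, deviation -6°C, DA = 1000 + 120 × (-6) = 280 ft.
Site P is higher by 7576 − 280 = 7296 ft.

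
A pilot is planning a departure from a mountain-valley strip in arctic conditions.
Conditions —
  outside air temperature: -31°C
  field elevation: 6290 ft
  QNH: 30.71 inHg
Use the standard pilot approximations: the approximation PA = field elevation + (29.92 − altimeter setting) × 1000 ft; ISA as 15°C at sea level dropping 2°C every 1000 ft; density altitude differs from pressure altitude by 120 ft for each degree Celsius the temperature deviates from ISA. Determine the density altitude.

1300 ft

Pressure altitude = 6290 + (29.92 − 30.71) × 1000 = 6290 + (-790) = 5500 ft.
ISA temperature at 5500 ft = 15 − 2 × (5500/1000) = 4°C.
ISA deviation = -31 − 4 = -35°C.
Density altitude = 5500 + 120 × (-35) = 1300 ft.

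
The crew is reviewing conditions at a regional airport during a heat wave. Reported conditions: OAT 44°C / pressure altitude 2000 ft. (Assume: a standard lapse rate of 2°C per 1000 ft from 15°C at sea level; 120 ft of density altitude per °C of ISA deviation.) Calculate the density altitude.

ISA temperature at 2000 ft = 15 − 2 × (2000/1000) = 11°C.
ISA deviation = 44 − 11 = +33°C.
Density altitude = 2000 + 120 × (33) = 2000 + (+3960) = 5960 ft.

5960 ft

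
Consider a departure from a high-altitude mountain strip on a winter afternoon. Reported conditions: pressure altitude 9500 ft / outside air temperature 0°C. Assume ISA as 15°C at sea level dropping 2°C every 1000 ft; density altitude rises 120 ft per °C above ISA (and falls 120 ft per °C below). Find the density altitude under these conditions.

9980 ft

ISA temperature at 9500 ft = 15 − 2 × (9500/1000) = -4°C.
ISA deviation = 0 − (-4) = +4°C.
Density altitude = 9500 + 120 × (4) = 9500 + (+480) = 9980 ft.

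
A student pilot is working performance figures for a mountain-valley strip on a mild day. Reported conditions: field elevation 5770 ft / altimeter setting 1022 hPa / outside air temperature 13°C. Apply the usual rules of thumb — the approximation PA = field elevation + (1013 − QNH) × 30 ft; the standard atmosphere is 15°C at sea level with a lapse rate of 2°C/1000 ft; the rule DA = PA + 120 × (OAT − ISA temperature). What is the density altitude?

Pressure altitude = 5770 + (1013 − 1022) × 30 = 5770 + (-270) = 5500 ft.
ISA temperature at 5500 ft = 15 − 2 × (5500/1000) = 4°C.
ISA deviation = 13 − 4 = +9°C.
Density altitude = 5500 + 120 × (9) = 6580 ft.

6580 ft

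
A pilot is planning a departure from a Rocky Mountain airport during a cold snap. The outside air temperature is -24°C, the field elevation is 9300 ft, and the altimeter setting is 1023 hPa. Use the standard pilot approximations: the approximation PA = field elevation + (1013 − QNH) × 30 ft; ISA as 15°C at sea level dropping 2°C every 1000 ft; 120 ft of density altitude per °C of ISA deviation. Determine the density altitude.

6480 ft

Pressure altitude = 9300 + (1013 − 1023) × 30 = 9300 + (-300) = 9000 ft.
ISA temperature at 9000 ft = 15 − 2 × (9000/1000) = -3°C.
ISA deviation = -24 − (-3) = -21°C.
Density altitude = 9000 + 120 × (-21) = 6480 ft.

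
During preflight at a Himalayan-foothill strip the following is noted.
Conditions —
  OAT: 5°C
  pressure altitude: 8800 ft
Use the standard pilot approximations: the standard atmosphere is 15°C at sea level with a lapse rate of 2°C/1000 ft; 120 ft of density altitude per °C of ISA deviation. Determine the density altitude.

ISA temperature at 8800 ft = 15 − 2 × (8800/1000) = -2.6°C.
ISA deviation = 5 − (-2.6) = +7.6°C.
Density altitude = 8800 + 120 × (7.6) = 8800 + (+912) = 9712 ft.

9712 ft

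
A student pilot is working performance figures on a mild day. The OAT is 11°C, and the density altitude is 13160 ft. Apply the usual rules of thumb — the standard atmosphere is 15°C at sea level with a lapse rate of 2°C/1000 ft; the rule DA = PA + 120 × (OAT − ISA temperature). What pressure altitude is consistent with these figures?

11000 ft

DA = PA + 120 × (OAT − (15 − 2·PA/1000)) = PA + 120·OAT − 1800 + 0.24·PA = 1.24·PA + 120·OAT − 1800.
So 1.24·PA = 13160 − 120 × 11 + 1800 = 13640.
PA = 13640 / 1.24 = 11000 ft.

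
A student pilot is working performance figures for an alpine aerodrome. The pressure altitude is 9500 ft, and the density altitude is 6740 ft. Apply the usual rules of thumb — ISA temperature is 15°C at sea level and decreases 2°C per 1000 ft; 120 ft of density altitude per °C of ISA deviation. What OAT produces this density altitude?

-27°C

Density altitude − pressure altitude = 6740 − 9500 = -2760 ft.
At 120 ft/°C that is an ISA deviation of -2760/120 = -23°C.
ISA temperature at 9500 ft = 15 − 2 × (9500/1000) = -4°C.
OAT = ISA + deviation = -4 + (-23) = -27°C.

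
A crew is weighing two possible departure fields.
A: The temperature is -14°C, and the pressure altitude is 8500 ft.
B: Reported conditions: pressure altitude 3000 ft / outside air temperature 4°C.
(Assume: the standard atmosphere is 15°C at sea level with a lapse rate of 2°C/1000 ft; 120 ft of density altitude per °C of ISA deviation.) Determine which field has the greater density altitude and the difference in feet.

A: ISA temp = -2°C, deviation -12°C, DA = 8500 + 120 × (-12) = 7060 ft.
B: ISA temp = 9°C, deviation -5°C, DA = 3000 + 120 × (-5) = 2400 ft.
A is higher by 7060 − 2400 = 4660 ft.

A by 4660 ft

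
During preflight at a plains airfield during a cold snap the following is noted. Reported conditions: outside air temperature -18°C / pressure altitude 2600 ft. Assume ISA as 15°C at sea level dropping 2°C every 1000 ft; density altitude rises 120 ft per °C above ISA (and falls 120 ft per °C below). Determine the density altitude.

ISA temperature at 2600 ft = 15 − 2 × (2600/1000) = 9.8°C.
ISA deviation = -18 − 9.8 = -27.8°C.
Density altitude = 2600 + 120 × (-27.8) = 2600 + (-3336) = -736 ft.

-736 ft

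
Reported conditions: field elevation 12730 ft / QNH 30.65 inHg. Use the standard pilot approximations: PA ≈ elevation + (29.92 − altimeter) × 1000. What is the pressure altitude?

Pressure correction = (29.92 − 30.65) × 1000 = -730 ft.
Pressure altitude = 12730 + (-730) = 12000 ft.

12000 ft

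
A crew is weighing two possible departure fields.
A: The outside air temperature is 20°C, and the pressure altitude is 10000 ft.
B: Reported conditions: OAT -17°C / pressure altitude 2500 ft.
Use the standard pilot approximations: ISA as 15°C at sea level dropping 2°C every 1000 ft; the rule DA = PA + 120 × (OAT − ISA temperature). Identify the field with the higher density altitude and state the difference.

A by 13740 ft

A: ISA temp = -5°C, deviation +25°C, DA = 10000 + 120 × 25 = 13000 ft.
B: ISA temp = 10°C, deviation -27°C, DA = 2500 + 120 × (-27) = -740 ft.
A is higher by 13000 − (-740) = 13740 ft.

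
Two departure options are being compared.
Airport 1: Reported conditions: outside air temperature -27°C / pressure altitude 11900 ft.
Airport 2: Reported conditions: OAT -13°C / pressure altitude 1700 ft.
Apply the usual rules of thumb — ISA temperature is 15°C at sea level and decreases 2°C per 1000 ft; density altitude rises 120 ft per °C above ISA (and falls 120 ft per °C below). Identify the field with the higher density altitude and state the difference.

Airport 1 by 10968 ft

Airport 1: ISA temp = -8.8°C, deviation -18.2°C, DA = 11900 + 120 × (-18.2) = 9716 ft.
Airport 2: ISA temp = 11.6°C, deviation -24.6°C, DA = 1700 + 120 × (-24.6) = -1252 ft.
Airport 1 is higher by 9716 − (-1252) = 10968 ft.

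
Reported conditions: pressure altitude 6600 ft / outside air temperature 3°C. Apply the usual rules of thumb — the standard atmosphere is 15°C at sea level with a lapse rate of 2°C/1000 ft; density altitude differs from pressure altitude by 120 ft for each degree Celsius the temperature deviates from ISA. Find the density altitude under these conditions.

ISA temperature at 6600 ft = 15 − 2 × (6600/1000) = 1.8°C.
ISA deviation = 3 − 1.8 = +1.2°C.
Density altitude = 6600 + 120 × (1.2) = 6600 + (+144) = 6744 ft.

6744 ft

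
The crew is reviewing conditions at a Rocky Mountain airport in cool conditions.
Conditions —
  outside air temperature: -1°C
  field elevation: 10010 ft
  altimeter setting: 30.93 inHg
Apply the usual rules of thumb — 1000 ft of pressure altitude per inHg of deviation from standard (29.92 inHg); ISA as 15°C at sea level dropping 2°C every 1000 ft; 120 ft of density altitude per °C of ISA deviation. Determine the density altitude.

9240 ft

Pressure altitude = 10010 + (29.92 − 30.93) × 1000 = 10010 + (-1010) = 9000 ft.
ISA temperature at 9000 ft = 15 − 2 × (9000/1000) = -3°C.
ISA deviation = -1 − (-3) = +2°C.
Density altitude = 9000 + 120 × (2) = 9240 ft.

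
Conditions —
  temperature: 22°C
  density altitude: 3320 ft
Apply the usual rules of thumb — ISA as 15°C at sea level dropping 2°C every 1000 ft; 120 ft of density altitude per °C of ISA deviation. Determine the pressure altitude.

DA = PA + 120 × (OAT − (15 − 2·PA/1000)) = PA + 120·OAT − 1800 + 0.24·PA = 1.24·PA + 120·OAT − 1800.
So 1.24·PA = 3320 − 120 × 22 + 1800 = 2480.
PA = 2480 / 1.24 = 2000 ft.

2000 ft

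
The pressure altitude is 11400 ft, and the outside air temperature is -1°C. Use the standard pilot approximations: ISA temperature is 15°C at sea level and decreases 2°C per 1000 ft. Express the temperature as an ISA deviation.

ISA+6.8°C

ISA temperature at 11400 ft = 15 − 2 × (11400/1000) = -7.8°C.
Deviation = OAT − ISA = -1 − (-7.8) = +6.8°C.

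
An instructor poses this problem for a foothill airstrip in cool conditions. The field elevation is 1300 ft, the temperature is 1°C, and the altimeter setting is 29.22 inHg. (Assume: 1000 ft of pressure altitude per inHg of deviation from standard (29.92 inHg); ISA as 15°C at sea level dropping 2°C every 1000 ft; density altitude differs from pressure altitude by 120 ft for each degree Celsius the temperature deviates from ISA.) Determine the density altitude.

Pressure altitude = 1300 + (29.92 − 29.22) × 1000 = 1300 + (+700) = 2000 ft.
ISA temperature at 2000 ft = 15 − 2 × (2000/1000) = 11°C.
ISA deviation = 1 − 11 = -10°C.
Density altitude = 2000 + 120 × (-10) = 800 ft.

800 ft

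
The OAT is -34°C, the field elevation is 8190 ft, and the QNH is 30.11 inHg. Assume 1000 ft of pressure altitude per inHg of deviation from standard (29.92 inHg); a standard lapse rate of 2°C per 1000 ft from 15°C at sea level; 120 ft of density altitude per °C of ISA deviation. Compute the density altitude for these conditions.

Pressure altitude = 8190 + (29.92 − 30.11) × 1000 = 8190 + (-190) = 8000 ft.
ISA temperature at 8000 ft = 15 − 2 × (8000/1000) = -1°C.
ISA deviation = -34 − (-1) = -33°C.
Density altitude = 8000 + 120 × (-33) = 4040 ft.

4040 ft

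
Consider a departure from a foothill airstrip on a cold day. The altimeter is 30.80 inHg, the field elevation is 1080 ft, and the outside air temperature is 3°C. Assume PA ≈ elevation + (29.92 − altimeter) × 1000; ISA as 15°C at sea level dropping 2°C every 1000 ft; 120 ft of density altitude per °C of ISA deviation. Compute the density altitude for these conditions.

Pressure altitude = 1080 + (29.92 − 30.80) × 1000 = 1080 + (-880) = 200 ft.
ISA temperature at 200 ft = 15 − 2 × (200/1000) = 14.6°C.
ISA deviation = 3 − 14.6 = -11.6°C.
Density altitude = 200 + 120 × (-11.6) = -1192 ft.

-1192 ft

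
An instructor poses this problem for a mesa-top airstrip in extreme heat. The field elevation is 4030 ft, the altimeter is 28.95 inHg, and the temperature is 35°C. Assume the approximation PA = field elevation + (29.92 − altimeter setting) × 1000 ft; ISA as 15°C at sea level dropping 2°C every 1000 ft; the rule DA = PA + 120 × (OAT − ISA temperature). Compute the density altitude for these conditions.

Pressure altitude = 4030 + (29.92 − 28.95) × 1000 = 4030 + (+970) = 5000 ft.
ISA temperature at 5000 ft = 15 − 2 × (5000/1000) = 5°C.
ISA deviation = 35 − 5 = +30°C.
Density altitude = 5000 + 120 × (30) = 8600 ft.

8600 ft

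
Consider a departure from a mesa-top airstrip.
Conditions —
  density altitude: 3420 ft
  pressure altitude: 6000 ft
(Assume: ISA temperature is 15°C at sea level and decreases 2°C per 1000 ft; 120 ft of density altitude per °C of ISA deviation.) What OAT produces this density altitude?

Density altitude − pressure altitude = 3420 − 6000 = -2580 ft.
At 120 ft/°C that is an ISA deviation of -2580/120 = -21.5°C.
ISA temperature at 6000 ft = 15 − 2 × (6000/1000) = 3°C.
OAT = ISA + deviation = 3 + (-21.5) = -18.5°C.

-18.5°C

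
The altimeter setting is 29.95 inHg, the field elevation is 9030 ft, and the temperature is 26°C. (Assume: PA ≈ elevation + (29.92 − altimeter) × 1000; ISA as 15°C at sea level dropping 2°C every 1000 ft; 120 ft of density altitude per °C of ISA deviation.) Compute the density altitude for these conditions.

12480 ft

Pressure altitude = 9030 + (29.92 − 29.95) × 1000 = 9030 + (-30) = 9000 ft.
ISA temperature at 9000 ft = 15 − 2 × (9000/1000) = -3°C.
ISA deviation = 26 − (-3) = +29°C.
Density altitude = 9000 + 120 × (29) = 12480 ft.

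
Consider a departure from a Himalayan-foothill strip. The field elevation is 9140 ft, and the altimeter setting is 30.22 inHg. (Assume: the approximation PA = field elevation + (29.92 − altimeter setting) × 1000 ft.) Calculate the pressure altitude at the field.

Pressure correction = (29.92 − 30.22) × 1000 = -300 ft.
Pressure altitude = 9140 + (-300) = 8840 ft.

8840 ft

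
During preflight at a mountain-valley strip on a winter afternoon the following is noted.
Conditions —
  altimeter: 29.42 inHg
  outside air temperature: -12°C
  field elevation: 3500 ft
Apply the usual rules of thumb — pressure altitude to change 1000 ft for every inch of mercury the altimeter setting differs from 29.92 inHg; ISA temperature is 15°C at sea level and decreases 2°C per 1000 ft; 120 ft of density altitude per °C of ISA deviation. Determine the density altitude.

1720 ft

Pressure altitude = 3500 + (29.92 − 29.42) × 1000 = 3500 + (+500) = 4000 ft.
ISA temperature at 4000 ft = 15 − 2 × (4000/1000) = 7°C.
ISA deviation = -12 − 7 = -19°C.
Density altitude = 4000 + 120 × (-19) = 1720 ft.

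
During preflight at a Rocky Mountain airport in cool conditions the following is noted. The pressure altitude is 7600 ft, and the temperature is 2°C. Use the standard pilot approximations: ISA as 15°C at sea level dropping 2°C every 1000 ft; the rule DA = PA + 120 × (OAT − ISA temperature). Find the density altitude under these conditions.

7864 ft

ISA temperature at 7600 ft = 15 − 2 × (7600/1000) = -0.2°C.
ISA deviation = 2 − (-0.2) = +2.2°C.
Density altitude = 7600 + 120 × (2.2) = 7600 + (+264) = 7864 ft.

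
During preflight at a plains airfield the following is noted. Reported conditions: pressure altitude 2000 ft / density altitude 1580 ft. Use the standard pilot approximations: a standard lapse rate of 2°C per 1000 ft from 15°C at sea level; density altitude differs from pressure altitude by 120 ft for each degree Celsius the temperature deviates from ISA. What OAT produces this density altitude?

Density altitude − pressure altitude = 1580 − 2000 = -420 ft.
At 120 ft/°C that is an ISA deviation of -420/120 = -3.5°C.
ISA temperature at 2000 ft = 15 − 2 × (2000/1000) = 11°C.
OAT = ISA + deviation = 11 + (-3.5) = 7.5°C.

7.5°C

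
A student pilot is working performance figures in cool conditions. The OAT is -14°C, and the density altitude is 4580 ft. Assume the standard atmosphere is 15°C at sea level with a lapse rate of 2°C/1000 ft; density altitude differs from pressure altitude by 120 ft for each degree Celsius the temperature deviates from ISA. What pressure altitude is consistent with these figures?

DA = PA + 120 × (OAT − (15 − 2·PA/1000)) = PA + 120·OAT − 1800 + 0.24·PA = 1.24·PA + 120·OAT − 1800.
So 1.24·PA = 4580 − 120 × (-14) + 1800 = 8060.
PA = 8060 / 1.24 = 6500 ft.

6500 ft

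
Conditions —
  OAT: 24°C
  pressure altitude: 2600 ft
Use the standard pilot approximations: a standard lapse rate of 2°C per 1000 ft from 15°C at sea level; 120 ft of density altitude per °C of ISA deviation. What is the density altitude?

ISA temperature at 2600 ft = 15 − 2 × (2600/1000) = 9.8°C.
ISA deviation = 24 − 9.8 = +14.2°C.
Density altitude = 2600 + 120 × (14.2) = 2600 + (+1704) = 4304 ft.

4304 ft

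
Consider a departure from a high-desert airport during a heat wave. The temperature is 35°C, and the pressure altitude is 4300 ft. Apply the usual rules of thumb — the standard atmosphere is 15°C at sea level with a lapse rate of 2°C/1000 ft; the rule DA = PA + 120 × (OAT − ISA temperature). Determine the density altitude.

ISA temperature at 4300 ft = 15 − 2 × (4300/1000) = 6.4°C.
ISA deviation = 35 − 6.4 = +28.6°C.
Density altitude = 4300 + 120 × (28.6) = 4300 + (+3432) = 7732 ft.

7732 ft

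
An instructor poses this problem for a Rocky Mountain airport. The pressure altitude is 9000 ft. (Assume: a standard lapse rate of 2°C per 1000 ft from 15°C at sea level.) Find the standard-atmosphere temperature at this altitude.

ISA temperature = 15 − 2 × (9000/1000) = 15 − 18 = -3°C.

-3°C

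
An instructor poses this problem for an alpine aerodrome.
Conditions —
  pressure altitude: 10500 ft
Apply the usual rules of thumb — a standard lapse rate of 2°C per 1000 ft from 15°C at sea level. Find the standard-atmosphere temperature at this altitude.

-6°C

ISA temperature = 15 − 2 × (10500/1000) = 15 − 21 = -6°C.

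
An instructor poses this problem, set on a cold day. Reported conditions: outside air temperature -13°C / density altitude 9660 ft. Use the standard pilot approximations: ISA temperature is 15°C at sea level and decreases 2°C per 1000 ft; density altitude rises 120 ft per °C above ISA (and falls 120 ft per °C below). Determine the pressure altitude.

DA = PA + 120 × (OAT − (15 − 2·PA/1000)) = PA + 120·OAT − 1800 + 0.24·PA = 1.24·PA + 120·OAT − 1800.
So 1.24·PA = 9660 − 120 × (-13) + 1800 = 13020.
PA = 13020 / 1.24 = 10500 ft.

10500 ft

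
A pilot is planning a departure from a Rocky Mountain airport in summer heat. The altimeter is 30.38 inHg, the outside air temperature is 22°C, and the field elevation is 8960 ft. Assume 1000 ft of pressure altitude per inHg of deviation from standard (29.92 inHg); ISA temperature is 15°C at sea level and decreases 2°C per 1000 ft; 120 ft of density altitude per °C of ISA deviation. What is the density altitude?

Pressure altitude = 8960 + (29.92 − 30.38) × 1000 = 8960 + (-460) = 8500 ft.
ISA temperature at 8500 ft = 15 − 2 × (8500/1000) = -2°C.
ISA deviation = 22 − (-2) = +24°C.
Density altitude = 8500 + 120 × (24) = 11380 ft.

11380 ft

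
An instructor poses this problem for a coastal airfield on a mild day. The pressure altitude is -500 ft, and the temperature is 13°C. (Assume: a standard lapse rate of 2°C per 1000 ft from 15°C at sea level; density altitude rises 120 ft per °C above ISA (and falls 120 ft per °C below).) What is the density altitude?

-860 ft

ISA temperature at -500 ft = 15 − 2 × (-500/1000) = 16°C.
ISA deviation = 13 − 16 = -3°C.
Density altitude = -500 + 120 × (-3) = -500 + (-360) = -860 ft.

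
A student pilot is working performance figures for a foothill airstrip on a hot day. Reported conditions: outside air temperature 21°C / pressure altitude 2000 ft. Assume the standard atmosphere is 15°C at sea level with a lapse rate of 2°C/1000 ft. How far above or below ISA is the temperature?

ISA+10°C

ISA temperature at 2000 ft = 15 − 2 × (2000/1000) = 11°C.
Deviation = OAT − ISA = 21 − 11 = +10°C.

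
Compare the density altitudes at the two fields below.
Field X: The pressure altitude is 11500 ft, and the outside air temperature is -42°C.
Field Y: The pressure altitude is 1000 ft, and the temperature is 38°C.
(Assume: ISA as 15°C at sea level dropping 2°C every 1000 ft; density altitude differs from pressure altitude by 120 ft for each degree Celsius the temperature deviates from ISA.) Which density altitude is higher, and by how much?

Field X by 3420 ft

Field X: ISA temp = -8°C, deviation -34°C, DA = 11500 + 120 × (-34) = 7420 ft.
Field Y: ISA temp = 13°C, deviation +25°C, DA = 1000 + 120 × 25 = 4000 ft.
Field X is higher by 7420 − 4000 = 3420 ft.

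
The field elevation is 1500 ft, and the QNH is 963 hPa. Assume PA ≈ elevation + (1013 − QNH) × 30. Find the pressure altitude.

3000 ft

Pressure correction = (1013 − 963) × 30 = +1500 ft.
Pressure altitude = 1500 + (+1500) = 3000 ft.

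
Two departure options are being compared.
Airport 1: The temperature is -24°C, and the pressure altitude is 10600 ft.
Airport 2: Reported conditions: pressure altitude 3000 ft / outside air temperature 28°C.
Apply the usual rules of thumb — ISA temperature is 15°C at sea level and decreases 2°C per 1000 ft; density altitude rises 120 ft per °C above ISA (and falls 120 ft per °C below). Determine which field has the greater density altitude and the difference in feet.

Airport 1 by 3184 ft

Airport 1: ISA temp = -6.2°C, deviation -17.8°C, DA = 10600 + 120 × (-17.8) = 8464 ft.
Airport 2: ISA temp = 9°C, deviation +19°C, DA = 3000 + 120 × 19 = 5280 ft.
Airport 1 is higher by 8464 − 5280 = 3184 ft.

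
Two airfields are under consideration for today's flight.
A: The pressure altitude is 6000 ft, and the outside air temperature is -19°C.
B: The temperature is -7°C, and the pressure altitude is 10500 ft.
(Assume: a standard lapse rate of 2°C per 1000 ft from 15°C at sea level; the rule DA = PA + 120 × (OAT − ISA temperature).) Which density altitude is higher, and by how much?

B by 7020 ft

A: ISA temp = 3°C, deviation -22°C, DA = 6000 + 120 × (-22) = 3360 ft.
B: ISA temp = -6°C, deviation -1°C, DA = 10500 + 120 × (-1) = 10380 ft.
B is higher by 10380 − 3360 = 7020 ft.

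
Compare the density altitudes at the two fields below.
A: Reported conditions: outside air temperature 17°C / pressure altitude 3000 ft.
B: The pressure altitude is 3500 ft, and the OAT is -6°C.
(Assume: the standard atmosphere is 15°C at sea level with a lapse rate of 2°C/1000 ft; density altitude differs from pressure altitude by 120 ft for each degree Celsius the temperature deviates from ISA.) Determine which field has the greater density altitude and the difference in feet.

A: ISA temp = 9°C, deviation +8°C, DA = 3000 + 120 × 8 = 3960 ft.
B: ISA temp = 8°C, deviation -14°C, DA = 3500 + 120 × (-14) = 1820 ft.
A is higher by 3960 − 1820 = 2140 ft.

A by 2140 ft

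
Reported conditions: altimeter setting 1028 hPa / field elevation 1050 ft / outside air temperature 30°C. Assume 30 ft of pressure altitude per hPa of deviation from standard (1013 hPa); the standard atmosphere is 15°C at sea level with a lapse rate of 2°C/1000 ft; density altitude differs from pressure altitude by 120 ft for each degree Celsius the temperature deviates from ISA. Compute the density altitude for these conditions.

Pressure altitude = 1050 + (1013 − 1028) × 30 = 1050 + (-450) = 600 ft.
ISA temperature at 600 ft = 15 − 2 × (600/1000) = 13.8°C.
ISA deviation = 30 − 13.8 = +16.2°C.
Density altitude = 600 + 120 × (16.2) = 2544 ft.

2544 ft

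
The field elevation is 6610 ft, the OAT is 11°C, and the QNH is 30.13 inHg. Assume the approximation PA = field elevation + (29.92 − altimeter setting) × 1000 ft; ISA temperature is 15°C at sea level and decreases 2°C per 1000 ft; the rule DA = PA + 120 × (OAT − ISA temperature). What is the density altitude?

Pressure altitude = 6610 + (29.92 − 30.13) × 1000 = 6610 + (-210) = 6400 ft.
ISA temperature at 6400 ft = 15 − 2 × (6400/1000) = 2.2°C.
ISA deviation = 11 − 2.2 = +8.8°C.
Density altitude = 6400 + 120 × (8.8) = 7456 ft.

7456 ft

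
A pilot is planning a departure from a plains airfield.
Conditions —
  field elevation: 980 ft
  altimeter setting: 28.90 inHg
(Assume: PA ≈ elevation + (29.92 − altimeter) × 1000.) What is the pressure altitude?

Pressure correction = (29.92 − 28.90) × 1000 = +1020 ft.
Pressure altitude = 980 + (+1020) = 2000 ft.

2000 ft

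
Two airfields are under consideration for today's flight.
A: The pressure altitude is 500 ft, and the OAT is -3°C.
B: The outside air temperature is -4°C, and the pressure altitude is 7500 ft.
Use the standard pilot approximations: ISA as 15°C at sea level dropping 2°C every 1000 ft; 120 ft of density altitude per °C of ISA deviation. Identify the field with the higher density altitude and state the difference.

B by 8560 ft

A: ISA temp = 14°C, deviation -17°C, DA = 500 + 120 × (-17) = -1540 ft.
B: ISA temp = 0°C, deviation -4°C, DA = 7500 + 120 × (-4) = 7020 ft.
B is higher by 7020 − (-1540) = 8560 ft.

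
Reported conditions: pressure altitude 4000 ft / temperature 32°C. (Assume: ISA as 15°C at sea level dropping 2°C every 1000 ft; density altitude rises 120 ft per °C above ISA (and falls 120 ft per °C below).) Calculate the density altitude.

ISA temperature at 4000 ft = 15 − 2 × (4000/1000) = 7°C.
ISA deviation = 32 − 7 = +25°C.
Density altitude = 4000 + 120 × (25) = 4000 + (+3000) = 7000 ft.

7000 ft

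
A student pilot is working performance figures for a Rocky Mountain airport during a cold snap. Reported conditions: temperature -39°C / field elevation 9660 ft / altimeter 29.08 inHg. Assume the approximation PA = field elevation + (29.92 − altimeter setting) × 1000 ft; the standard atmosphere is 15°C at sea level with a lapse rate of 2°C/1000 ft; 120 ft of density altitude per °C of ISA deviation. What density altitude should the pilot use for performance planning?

6540 ft

Pressure altitude = 9660 + (29.92 − 29.08) × 1000 = 9660 + (+840) = 10500 ft.
ISA temperature at 10500 ft = 15 − 2 × (10500/1000) = -6°C.
ISA deviation = -39 − (-6) = -33°C.
Density altitude = 10500 + 120 × (-33) = 6540 ft.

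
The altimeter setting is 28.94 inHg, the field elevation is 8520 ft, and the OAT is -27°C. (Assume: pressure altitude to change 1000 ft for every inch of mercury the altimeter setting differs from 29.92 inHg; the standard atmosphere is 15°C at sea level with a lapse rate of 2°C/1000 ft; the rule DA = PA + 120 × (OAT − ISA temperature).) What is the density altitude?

Pressure altitude = 8520 + (29.92 − 28.94) × 1000 = 8520 + (+980) = 9500 ft.
ISA temperature at 9500 ft = 15 − 2 × (9500/1000) = -4°C.
ISA deviation = -27 − (-4) = -23°C.
Density altitude = 9500 + 120 × (-23) = 6740 ft.

6740 ft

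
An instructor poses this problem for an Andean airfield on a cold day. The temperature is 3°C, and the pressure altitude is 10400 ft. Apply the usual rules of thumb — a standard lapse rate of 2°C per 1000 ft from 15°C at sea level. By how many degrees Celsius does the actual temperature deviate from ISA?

ISA temperature at 10400 ft = 15 − 2 × (10400/1000) = -5.8°C.
Deviation = OAT − ISA = 3 − (-5.8) = +8.8°C.

ISA+8.8°C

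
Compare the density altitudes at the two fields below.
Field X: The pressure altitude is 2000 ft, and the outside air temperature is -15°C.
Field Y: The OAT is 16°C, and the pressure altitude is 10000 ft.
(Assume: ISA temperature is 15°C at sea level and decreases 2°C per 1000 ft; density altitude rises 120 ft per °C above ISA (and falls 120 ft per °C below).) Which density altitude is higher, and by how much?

Field X: ISA temp = 11°C, deviation -26°C, DA = 2000 + 120 × (-26) = -1120 ft.
Field Y: ISA temp = -5°C, deviation +21°C, DA = 10000 + 120 × 21 = 12520 ft.
Field Y is higher by 12520 − (-1120) = 13640 ft.

Field Y by 13640 ft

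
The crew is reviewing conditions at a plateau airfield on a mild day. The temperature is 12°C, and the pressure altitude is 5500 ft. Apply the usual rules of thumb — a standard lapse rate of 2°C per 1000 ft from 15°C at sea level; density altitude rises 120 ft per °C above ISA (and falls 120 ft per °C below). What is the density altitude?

ISA temperature at 5500 ft = 15 − 2 × (5500/1000) = 4°C.
ISA deviation = 12 − 4 = +8°C.
Density altitude = 5500 + 120 × (8) = 5500 + (+960) = 6460 ft.

6460 ft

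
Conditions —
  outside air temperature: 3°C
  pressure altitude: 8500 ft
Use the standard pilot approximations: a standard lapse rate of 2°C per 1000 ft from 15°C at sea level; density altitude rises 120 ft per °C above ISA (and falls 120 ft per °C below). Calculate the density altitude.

9100 ft

ISA temperature at 8500 ft = 15 − 2 × (8500/1000) = -2°C.
ISA deviation = 3 − (-2) = +5°C.
Density altitude = 8500 + 120 × (5) = 8500 + (+600) = 9100 ft.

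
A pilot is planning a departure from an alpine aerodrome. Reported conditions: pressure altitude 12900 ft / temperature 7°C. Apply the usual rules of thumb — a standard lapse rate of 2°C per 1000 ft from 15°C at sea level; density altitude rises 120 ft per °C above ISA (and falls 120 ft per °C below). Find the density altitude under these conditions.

ISA temperature at 12900 ft = 15 − 2 × (12900/1000) = -10.8°C.
ISA deviation = 7 − (-10.8) = +17.8°C.
Density altitude = 12900 + 120 × (17.8) = 12900 + (+2136) = 15036 ft.

15036 ft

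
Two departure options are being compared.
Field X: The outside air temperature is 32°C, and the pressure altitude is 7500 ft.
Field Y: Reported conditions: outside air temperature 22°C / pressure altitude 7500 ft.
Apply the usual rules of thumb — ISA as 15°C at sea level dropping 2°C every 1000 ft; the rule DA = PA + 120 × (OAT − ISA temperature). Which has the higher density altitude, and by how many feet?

Field X: ISA temp = 0°C, deviation +32°C, DA = 7500 + 120 × 32 = 11340 ft.
Field Y: ISA temp = 0°C, deviation +22°C, DA = 7500 + 120 × 22 = 10140 ft.
Field X is higher by 11340 − 10140 = 1200 ft.

Field X by 1200 ft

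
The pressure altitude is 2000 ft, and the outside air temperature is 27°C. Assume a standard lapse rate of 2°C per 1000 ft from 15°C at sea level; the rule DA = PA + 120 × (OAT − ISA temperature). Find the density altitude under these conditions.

ISA temperature at 2000 ft = 15 − 2 × (2000/1000) = 11°C.
ISA deviation = 27 − 11 = +16°C.
Density altitude = 2000 + 120 × (16) = 2000 + (+1920) = 3920 ft.

3920 ft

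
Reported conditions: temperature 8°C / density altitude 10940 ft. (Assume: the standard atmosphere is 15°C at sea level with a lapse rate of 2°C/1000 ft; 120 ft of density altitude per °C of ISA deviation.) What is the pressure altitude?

9500 ft

DA = PA + 120 × (OAT − (15 − 2·PA/1000)) = PA + 120·OAT − 1800 + 0.24·PA = 1.24·PA + 120·OAT − 1800.
So 1.24·PA = 10940 − 120 × 8 + 1800 = 11780.
PA = 11780 / 1.24 = 9500 ft.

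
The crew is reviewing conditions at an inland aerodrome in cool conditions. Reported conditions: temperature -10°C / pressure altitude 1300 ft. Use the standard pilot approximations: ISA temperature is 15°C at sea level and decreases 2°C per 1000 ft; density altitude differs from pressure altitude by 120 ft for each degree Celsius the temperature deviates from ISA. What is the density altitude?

-1388 ft

ISA temperature at 1300 ft = 15 − 2 × (1300/1000) = 12.4°C.
ISA deviation = -10 − 12.4 = -22.4°C.
Density altitude = 1300 + 120 × (-22.4) = 1300 + (-2688) = -1388 ft.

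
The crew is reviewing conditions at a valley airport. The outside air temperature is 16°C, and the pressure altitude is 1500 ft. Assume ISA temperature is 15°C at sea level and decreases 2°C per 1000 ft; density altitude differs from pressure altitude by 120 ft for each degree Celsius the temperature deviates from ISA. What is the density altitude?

ISA temperature at 1500 ft = 15 − 2 × (1500/1000) = 12°C.
ISA deviation = 16 − 12 = +4°C.
Density altitude = 1500 + 120 × (4) = 1500 + (+480) = 1980 ft.

1980 ft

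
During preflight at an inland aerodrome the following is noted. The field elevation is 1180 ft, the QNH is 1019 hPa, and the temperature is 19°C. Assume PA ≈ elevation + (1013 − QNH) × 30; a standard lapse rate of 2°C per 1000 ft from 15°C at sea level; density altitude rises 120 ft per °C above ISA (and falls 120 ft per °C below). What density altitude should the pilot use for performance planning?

1720 ft

Pressure altitude = 1180 + (1013 − 1019) × 30 = 1180 + (-180) = 1000 ft.
ISA temperature at 1000 ft = 15 − 2 × (1000/1000) = 13°C.
ISA deviation = 19 − 13 = +6°C.
Density altitude = 1000 + 120 × (6) = 1720 ft.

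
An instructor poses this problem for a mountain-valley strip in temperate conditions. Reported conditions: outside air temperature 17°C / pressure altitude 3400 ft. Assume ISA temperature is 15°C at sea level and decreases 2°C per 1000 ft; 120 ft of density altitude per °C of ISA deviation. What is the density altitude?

4456 ft

ISA temperature at 3400 ft = 15 − 2 × (3400/1000) = 8.2°C.
ISA deviation = 17 − 8.2 = +8.8°C.
Density altitude = 3400 + 120 × (8.8) = 3400 + (+1056) = 4456 ft.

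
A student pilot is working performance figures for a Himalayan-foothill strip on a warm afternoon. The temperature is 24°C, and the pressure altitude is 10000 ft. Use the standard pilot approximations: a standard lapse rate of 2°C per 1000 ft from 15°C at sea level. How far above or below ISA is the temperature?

ISA+29°C

ISA temperature at 10000 ft = 15 − 2 × (10000/1000) = -5°C.
Deviation = OAT − ISA = 24 − (-5) = +29°C.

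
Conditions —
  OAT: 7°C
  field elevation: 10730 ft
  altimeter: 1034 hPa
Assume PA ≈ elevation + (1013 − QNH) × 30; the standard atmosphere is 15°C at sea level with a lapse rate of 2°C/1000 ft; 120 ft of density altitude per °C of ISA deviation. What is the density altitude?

Pressure altitude = 10730 + (1013 − 1034) × 30 = 10730 + (-630) = 10100 ft.
ISA temperature at 10100 ft = 15 − 2 × (10100/1000) = -5.2°C.
ISA deviation = 7 − (-5.2) = +12.2°C.
Density altitude = 10100 + 120 × (12.2) = 11564 ft.

11564 ft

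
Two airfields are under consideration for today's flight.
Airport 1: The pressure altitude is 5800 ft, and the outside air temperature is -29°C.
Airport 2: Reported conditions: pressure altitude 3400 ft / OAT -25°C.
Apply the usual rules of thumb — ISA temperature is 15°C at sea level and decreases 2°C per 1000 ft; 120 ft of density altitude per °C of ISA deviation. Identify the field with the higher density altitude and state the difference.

Airport 1: ISA temp = 3.4°C, deviation -32.4°C, DA = 5800 + 120 × (-32.4) = 1912 ft.
Airport 2: ISA temp = 8.2°C, deviation -33.2°C, DA = 3400 + 120 × (-33.2) = -584 ft.
Airport 1 is higher by 1912 − (-584) = 2496 ft.

Airport 1 by 2496 ft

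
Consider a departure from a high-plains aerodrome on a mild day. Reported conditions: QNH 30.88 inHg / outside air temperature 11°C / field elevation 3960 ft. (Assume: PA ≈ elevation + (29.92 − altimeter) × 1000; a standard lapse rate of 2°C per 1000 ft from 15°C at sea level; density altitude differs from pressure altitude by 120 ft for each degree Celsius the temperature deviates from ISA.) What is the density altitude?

3240 ft

Pressure altitude = 3960 + (29.92 − 30.88) × 1000 = 3960 + (-960) = 3000 ft.
ISA temperature at 3000 ft = 15 − 2 × (3000/1000) = 9°C.
ISA deviation = 11 − 9 = +2°C.
Density altitude = 3000 + 120 × (2) = 3240 ft.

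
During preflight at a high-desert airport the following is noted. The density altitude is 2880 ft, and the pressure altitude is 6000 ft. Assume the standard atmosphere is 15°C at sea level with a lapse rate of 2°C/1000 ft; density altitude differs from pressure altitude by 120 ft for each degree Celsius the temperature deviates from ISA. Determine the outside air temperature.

-23°C

Density altitude − pressure altitude = 2880 − 6000 = -3120 ft.
At 120 ft/°C that is an ISA deviation of -3120/120 = -26°C.
ISA temperature at 6000 ft = 15 − 2 × (6000/1000) = 3°C.
OAT = ISA + deviation = 3 + (-26) = -23°C.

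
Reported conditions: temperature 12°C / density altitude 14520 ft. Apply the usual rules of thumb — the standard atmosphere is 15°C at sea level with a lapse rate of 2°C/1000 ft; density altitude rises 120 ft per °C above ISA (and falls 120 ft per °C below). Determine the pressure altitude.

12000 ft

DA = PA + 120 × (OAT − (15 − 2·PA/1000)) = PA + 120·OAT − 1800 + 0.24·PA = 1.24·PA + 120·OAT − 1800.
So 1.24·PA = 14520 − 120 × 12 + 1800 = 14880.
PA = 14880 / 1.24 = 12000 ft.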